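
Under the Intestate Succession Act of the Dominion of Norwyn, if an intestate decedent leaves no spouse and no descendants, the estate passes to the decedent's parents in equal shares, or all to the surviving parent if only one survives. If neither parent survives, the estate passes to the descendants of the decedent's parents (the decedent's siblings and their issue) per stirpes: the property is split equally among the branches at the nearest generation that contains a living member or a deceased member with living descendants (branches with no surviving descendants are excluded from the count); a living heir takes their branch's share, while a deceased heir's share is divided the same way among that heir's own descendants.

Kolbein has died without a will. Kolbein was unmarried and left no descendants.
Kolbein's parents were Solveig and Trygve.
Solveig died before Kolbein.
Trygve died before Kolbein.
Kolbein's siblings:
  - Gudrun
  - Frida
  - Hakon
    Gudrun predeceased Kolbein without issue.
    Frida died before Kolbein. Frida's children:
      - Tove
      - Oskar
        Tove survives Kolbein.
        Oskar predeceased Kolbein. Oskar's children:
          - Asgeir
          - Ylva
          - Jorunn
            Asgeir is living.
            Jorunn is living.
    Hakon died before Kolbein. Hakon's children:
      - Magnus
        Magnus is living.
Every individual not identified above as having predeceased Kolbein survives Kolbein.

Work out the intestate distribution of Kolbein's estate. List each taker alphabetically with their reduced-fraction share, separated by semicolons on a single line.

Asgeir 1/12; Jorunn 1/12; Magnus 1/2; Tove 1/4; Ylva 1/12

Neither parent survives and there are no descendants, so the estate passes to Kolbein's siblings and their issue per stirpes.
Gudrun left no surviving issue, so that branch lapses and is disregarded.
The estate is divided into 2 equal shares of 1/2 among Frida, Hakon.
Frida predeceased; the 1/2 allotted to Frida's branch passes to Frida's issue by representation.
The 1/2 is divided into 2 equal shares of 1/4 among Tove, Oskar.
Tove is living and takes 1/4.
Oskar predeceased; the 1/4 allotted to Oskar's branch passes to Oskar's issue by representation.
The 1/4 is divided into 3 equal shares of 1/12 among Asgeir, Ylva, Jorunn.
Asgeir is living and takes 1/12.
Ylva is living and takes 1/12.
Jorunn is living and takes 1/12.
Hakon predeceased; the 1/2 allotted to Hakon's branch passes to Hakon's issue by representation.
Magnus is the sole taker at this level and receives the full 1/2.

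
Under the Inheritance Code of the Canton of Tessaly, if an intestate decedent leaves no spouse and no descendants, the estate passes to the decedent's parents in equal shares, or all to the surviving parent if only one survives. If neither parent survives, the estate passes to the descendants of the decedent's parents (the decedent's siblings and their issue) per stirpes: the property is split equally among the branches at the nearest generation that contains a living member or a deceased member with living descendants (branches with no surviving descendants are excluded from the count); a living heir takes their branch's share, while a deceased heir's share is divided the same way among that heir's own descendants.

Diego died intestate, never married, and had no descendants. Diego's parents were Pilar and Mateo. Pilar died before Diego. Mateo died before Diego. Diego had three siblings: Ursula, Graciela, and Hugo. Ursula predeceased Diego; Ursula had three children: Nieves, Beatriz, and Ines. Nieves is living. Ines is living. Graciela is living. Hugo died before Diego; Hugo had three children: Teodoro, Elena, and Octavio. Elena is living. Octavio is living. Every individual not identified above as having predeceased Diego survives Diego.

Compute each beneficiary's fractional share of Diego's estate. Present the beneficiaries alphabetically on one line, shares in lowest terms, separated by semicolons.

Beatriz 1/9; Elena 1/9; Graciela 1/3; Ines 1/9; Nieves 1/9; Octavio 1/9; Teodoro 1/9

Neither parent survives and there are no descendants, so the estate passes to Diego's siblings and their issue per stirpes.
The estate is divided into 3 equal shares of 1/3 among Ursula, Graciela, Hugo.
Ursula predeceased; the 1/3 allotted to Ursula's branch passes to Ursula's issue by representation.
The 1/3 is divided into 3 equal shares of 1/9 among Nieves, Beatriz, Ines.
Nieves is living and takes 1/9.
Beatriz is living and takes 1/9.
Ines is living and takes 1/9.
Graciela is living and takes 1/3.
Hugo predeceased; the 1/3 allotted to Hugo's branch passes to Hugo's issue by representation.
The 1/3 is divided into 3 equal shares of 1/9 among Teodoro, Elena, Octavio.
Teodoro is living and takes 1/9.
Elena is living and takes 1/9.
Octavio is living and takes 1/9.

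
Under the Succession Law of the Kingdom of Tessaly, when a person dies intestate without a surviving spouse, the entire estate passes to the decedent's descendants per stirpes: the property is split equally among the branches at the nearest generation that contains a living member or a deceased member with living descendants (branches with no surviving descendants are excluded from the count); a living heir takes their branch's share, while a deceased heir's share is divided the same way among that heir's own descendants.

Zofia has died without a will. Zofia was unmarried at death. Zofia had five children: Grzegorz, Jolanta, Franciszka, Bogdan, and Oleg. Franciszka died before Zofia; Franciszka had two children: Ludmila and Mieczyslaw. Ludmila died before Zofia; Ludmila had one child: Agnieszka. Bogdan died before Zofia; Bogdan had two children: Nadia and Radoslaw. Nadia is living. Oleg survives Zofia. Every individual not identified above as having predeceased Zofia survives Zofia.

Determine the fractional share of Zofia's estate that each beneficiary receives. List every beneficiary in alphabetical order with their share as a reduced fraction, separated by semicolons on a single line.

Agnieszka 1/10; Grzegorz 1/5; Jolanta 1/5; Mieczyslaw 1/10; Nadia 1/10; Oleg 1/5; Radoslaw 1/10

There is no surviving spouse, so the entire estate passes to Zofia's descendants per stirpes.
The estate is divided into 5 equal shares of 1/5 among Grzegorz, Jolanta, Franciszka, Bogdan, Oleg.
Grzegorz is living and takes 1/5.
Jolanta is living and takes 1/5.
Franciszka predeceased; the 1/5 allotted to Franciszka's branch passes to Franciszka's issue by representation.
The 1/5 is divided into 2 equal shares of 1/10 among Ludmila, Mieczyslaw.
Ludmila predeceased; the 1/10 allotted to Ludmila's branch passes to Ludmila's issue by representation.
Agnieszka is the sole taker at this level and receives the full 1/10.
Mieczyslaw is living and takes 1/10.
Bogdan predeceased; the 1/5 allotted to Bogdan's branch passes to Bogdan's issue by representation.
The 1/5 is divided into 2 equal shares of 1/10 among Nadia, Radoslaw.
Nadia is living and takes 1/10.
Radoslaw is living and takes 1/10.
Oleg is living and takes 1/5.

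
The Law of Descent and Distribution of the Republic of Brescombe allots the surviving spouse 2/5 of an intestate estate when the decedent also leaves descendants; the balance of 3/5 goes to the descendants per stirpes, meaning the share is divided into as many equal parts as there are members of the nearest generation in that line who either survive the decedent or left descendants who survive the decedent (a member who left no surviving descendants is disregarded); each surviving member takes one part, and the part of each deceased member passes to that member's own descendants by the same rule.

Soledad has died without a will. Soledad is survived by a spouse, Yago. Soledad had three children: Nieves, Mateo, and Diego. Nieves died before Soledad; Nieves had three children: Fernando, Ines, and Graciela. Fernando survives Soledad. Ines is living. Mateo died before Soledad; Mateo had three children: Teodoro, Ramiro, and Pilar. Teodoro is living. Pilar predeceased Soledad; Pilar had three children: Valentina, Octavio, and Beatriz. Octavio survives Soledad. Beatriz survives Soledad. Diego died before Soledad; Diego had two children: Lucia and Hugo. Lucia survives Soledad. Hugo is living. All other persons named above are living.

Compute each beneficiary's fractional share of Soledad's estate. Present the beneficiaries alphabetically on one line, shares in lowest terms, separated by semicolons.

Yago, as surviving spouse, takes 2/5.
The remaining 3/5 passes to Soledad's descendants per stirpes.
The 3/5 is divided into 3 equal shares of 1/5 among Nieves, Mateo, Diego.
Nieves predeceased; the 1/5 allotted to Nieves's branch passes to Nieves's issue by representation.
The 1/5 is divided into 3 equal shares of 1/15 among Fernando, Ines, Graciela.
Fernando is living and takes 1/15.
Ines is living and takes 1/15.
Graciela is living and takes 1/15.
Mateo predeceased; the 1/5 allotted to Mateo's branch passes to Mateo's issue by representation.
The 1/5 is divided into 3 equal shares of 1/15 among Teodoro, Ramiro, Pilar.
Teodoro is living and takes 1/15.
Ramiro is living and takes 1/15.
Pilar predeceased; the 1/15 allotted to Pilar's branch passes to Pilar's issue by representation.
The 1/15 is divided into 3 equal shares of 1/45 among Valentina, Octavio, Beatriz.
Valentina is living and takes 1/45.
Octavio is living and takes 1/45.
Beatriz is living and takes 1/45.
Diego predeceased; the 1/5 allotted to Diego's branch passes to Diego's issue by representation.
The 1/5 is divided into 2 equal shares of 1/10 among Lucia, Hugo.
Lucia is living and takes 1/10.
Hugo is living and takes 1/10.

Beatriz 1/45; Fernando 1/15; Graciela 1/15; Hugo 1/10; Ines 1/15; Lucia 1/10; Octavio 1/45; Ramiro 1/15; Teodoro 1/15; Valentina 1/45; Yago 2/5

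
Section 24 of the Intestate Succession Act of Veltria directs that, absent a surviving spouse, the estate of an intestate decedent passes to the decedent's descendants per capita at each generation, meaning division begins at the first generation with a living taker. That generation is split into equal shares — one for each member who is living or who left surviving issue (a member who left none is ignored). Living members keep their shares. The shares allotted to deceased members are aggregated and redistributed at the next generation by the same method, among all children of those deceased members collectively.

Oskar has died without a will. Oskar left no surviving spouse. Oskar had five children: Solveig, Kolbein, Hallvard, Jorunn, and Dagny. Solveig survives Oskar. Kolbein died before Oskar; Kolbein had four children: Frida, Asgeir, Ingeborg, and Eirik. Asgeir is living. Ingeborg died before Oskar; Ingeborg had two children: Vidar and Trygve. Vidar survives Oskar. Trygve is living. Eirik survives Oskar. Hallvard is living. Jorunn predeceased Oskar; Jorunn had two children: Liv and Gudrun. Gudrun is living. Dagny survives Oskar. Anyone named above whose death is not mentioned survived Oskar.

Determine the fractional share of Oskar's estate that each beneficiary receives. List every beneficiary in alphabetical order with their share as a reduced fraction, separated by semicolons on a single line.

Asgeir 1/15; Dagny 1/5; Eirik 1/15; Frida 1/15; Gudrun 1/15; Hallvard 1/5; Liv 1/15; Solveig 1/5; Trygve 1/30; Vidar 1/30

There is no surviving spouse, so the entire estate passes to Oskar's descendants per capita at each generation.
At generation 1 (Solveig, Kolbein, Hallvard, Jorunn, Dagny) there are 5 shares of (1)/5 = 1/5 each.
Living: Solveig, Hallvard, and Dagny — each takes 1/5.
Deceased: Kolbein and Jorunn. Their combined 2/5 is pooled and carried to generation 2.
At generation 2 (Frida, Asgeir, Ingeborg, Eirik, Liv, Gudrun) there are 6 shares of (2/5)/6 = 1/15 each.
Living: Frida, Asgeir, Eirik, Liv, and Gudrun — each takes 1/15.
Deceased: Ingeborg. That 1/15 share is carried to generation 3.
At generation 3 (Vidar, Trygve) there are 2 shares of (1/15)/2 = 1/30 each.
Living: Vidar and Trygve — each takes 1/30.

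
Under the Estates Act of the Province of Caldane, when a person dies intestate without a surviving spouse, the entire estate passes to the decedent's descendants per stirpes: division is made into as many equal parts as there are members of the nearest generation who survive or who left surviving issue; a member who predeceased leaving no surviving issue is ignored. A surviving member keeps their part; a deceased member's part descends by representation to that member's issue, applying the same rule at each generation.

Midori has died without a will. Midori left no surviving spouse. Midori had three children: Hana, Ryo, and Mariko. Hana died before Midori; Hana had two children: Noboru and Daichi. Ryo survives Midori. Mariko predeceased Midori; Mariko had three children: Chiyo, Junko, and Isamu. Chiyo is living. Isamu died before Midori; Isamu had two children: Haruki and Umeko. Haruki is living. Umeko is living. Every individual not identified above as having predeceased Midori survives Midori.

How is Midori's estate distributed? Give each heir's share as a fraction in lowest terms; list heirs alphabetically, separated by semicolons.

Chiyo 1/9; Daichi 1/6; Haruki 1/18; Junko 1/9; Noboru 1/6; Ryo 1/3; Umeko 1/18

There is no surviving spouse, so the entire estate passes to Midori's descendants per stirpes.
The estate is divided into 3 equal shares of 1/3 among Hana, Ryo, Mariko.
Hana predeceased; the 1/3 allotted to Hana's branch passes to Hana's issue by representation.
The 1/3 is divided into 2 equal shares of 1/6 among Noboru, Daichi.
Noboru is living and takes 1/6.
Daichi is living and takes 1/6.
Ryo is living and takes 1/3.
Mariko predeceased; the 1/3 allotted to Mariko's branch passes to Mariko's issue by representation.
The 1/3 is divided into 3 equal shares of 1/9 among Chiyo, Junko, Isamu.
Chiyo is living and takes 1/9.
Junko is living and takes 1/9.
Isamu predeceased; the 1/9 allotted to Isamu's branch passes to Isamu's issue by representation.
The 1/9 is divided into 2 equal shares of 1/18 among Haruki, Umeko.
Haruki is living and takes 1/18.
Umeko is living and takes 1/18.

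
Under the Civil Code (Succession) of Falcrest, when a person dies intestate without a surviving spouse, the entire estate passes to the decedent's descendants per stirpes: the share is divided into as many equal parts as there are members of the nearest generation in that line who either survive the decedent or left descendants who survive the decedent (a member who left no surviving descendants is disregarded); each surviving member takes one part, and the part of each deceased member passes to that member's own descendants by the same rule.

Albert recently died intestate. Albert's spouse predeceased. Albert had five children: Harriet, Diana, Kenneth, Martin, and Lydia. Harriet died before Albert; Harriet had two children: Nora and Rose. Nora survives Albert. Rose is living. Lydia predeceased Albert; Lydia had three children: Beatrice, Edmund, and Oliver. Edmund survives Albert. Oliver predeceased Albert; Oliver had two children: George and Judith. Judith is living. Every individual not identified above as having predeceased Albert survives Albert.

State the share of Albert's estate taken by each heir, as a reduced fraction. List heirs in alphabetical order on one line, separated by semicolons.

Beatrice 1/15; Diana 1/5; Edmund 1/15; George 1/30; Judith 1/30; Kenneth 1/5; Martin 1/5; Nora 1/10; Rose 1/10

There is no surviving spouse, so the entire estate passes to Albert's descendants per stirpes.
The estate is divided into 5 equal shares of 1/5 among Harriet, Diana, Kenneth, Martin, Lydia.
Harriet predeceased; the 1/5 allotted to Harriet's branch passes to Harriet's issue by representation.
The 1/5 is divided into 2 equal shares of 1/10 among Nora, Rose.
Nora is living and takes 1/10.
Rose is living and takes 1/10.
Diana is living and takes 1/5.
Kenneth is living and takes 1/5.
Martin is living and takes 1/5.
Lydia predeceased; the 1/5 allotted to Lydia's branch passes to Lydia's issue by representation.
The 1/5 is divided into 3 equal shares of 1/15 among Beatrice, Edmund, Oliver.
Beatrice is living and takes 1/15.
Edmund is living and takes 1/15.
Oliver predeceased; the 1/15 allotted to Oliver's branch passes to Oliver's issue by representation.
The 1/15 is divided into 2 equal shares of 1/30 among George, Judith.
George is living and takes 1/30.
Judith is living and takes 1/30.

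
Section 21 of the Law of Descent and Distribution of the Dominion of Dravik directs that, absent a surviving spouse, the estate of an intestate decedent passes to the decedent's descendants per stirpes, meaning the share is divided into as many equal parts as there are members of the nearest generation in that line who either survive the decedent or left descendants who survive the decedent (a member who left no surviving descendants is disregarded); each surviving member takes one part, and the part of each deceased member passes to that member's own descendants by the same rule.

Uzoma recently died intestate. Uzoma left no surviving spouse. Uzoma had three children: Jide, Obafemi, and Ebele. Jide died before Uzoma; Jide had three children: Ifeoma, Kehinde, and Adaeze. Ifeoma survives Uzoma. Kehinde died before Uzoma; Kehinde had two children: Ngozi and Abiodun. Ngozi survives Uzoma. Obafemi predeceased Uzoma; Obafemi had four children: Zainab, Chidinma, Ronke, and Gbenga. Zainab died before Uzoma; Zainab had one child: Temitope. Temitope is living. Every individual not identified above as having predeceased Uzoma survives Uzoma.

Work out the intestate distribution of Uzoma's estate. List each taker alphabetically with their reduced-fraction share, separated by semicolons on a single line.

Abiodun 1/18; Adaeze 1/9; Chidinma 1/12; Ebele 1/3; Gbenga 1/12; Ifeoma 1/9; Ngozi 1/18; Ronke 1/12; Temitope 1/12

There is no surviving spouse, so the entire estate passes to Uzoma's descendants per stirpes.
The estate is divided into 3 equal shares of 1/3 among Jide, Obafemi, Ebele.
Jide predeceased; the 1/3 allotted to Jide's branch passes to Jide's issue by representation.
The 1/3 is divided into 3 equal shares of 1/9 among Ifeoma, Kehinde, Adaeze.
Ifeoma is living and takes 1/9.
Kehinde predeceased; the 1/9 allotted to Kehinde's branch passes to Kehinde's issue by representation.
The 1/9 is divided into 2 equal shares of 1/18 among Ngozi, Abiodun.
Ngozi is living and takes 1/18.
Abiodun is living and takes 1/18.
Adaeze is living and takes 1/9.
Obafemi predeceased; the 1/3 allotted to Obafemi's branch passes to Obafemi's issue by representation.
The 1/3 is divided into 4 equal shares of 1/12 among Zainab, Chidinma, Ronke, Gbenga.
Zainab predeceased; the 1/12 allotted to Zainab's branch passes to Zainab's issue by representation.
Temitope is the sole taker at this level and receives the full 1/12.
Chidinma is living and takes 1/12.
Ronke is living and takes 1/12.
Gbenga is living and takes 1/12.
Ebele is living and takes 1/3.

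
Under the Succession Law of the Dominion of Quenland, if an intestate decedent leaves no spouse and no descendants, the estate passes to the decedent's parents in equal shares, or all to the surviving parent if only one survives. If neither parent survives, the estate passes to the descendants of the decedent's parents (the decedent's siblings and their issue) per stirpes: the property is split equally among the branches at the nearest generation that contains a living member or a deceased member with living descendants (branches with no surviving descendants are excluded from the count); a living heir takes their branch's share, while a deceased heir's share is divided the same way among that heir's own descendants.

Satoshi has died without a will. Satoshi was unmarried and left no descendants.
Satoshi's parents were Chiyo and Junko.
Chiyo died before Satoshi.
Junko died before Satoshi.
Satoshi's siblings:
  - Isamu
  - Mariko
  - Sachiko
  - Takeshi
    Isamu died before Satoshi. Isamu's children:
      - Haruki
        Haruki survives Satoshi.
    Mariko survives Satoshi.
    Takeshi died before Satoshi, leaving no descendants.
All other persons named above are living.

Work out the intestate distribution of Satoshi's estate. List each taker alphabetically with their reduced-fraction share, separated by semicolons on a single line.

Haruki 1/3; Mariko 1/3; Sachiko 1/3

Neither parent survives and there are no descendants, so the estate passes to Satoshi's siblings and their issue per stirpes.
Takeshi left no surviving issue, so that branch lapses and is disregarded.
The estate is divided into 3 equal shares of 1/3 among Isamu, Mariko, Sachiko.
Isamu predeceased; the 1/3 allotted to Isamu's branch passes to Isamu's issue by representation.
Haruki is the sole taker at this level and receives the full 1/3.
Mariko is living and takes 1/3.
Sachiko is living and takes 1/3.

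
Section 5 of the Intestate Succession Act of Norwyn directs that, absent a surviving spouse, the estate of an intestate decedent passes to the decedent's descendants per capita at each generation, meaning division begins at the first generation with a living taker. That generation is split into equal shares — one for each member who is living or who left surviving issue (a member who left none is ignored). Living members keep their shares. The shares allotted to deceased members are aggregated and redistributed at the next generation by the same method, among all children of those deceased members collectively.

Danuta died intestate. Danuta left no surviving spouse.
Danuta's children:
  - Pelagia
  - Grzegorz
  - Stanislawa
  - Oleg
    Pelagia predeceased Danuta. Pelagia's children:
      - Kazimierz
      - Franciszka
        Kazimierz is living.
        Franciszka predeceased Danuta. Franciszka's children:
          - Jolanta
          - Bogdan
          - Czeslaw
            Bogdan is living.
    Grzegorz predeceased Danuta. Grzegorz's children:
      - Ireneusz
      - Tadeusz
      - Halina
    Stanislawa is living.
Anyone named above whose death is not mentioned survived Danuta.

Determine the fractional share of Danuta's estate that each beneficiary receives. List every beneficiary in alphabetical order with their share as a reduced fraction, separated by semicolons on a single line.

Bogdan 1/30; Czeslaw 1/30; Halina 1/10; Ireneusz 1/10; Jolanta 1/30; Kazimierz 1/10; Oleg 1/4; Stanislawa 1/4; Tadeusz 1/10

There is no surviving spouse, so the entire estate passes to Danuta's descendants per capita at each generation.
At generation 1 (Pelagia, Grzegorz, Stanislawa, Oleg) there are 4 shares of (1)/4 = 1/4 each.
Living: Stanislawa and Oleg — each takes 1/4.
Deceased: Pelagia and Grzegorz. Their combined 1/2 is pooled and carried to generation 2.
At generation 2 (Kazimierz, Franciszka, Ireneusz, Tadeusz, Halina) there are 5 shares of (1/2)/5 = 1/10 each.
Living: Kazimierz, Ireneusz, Tadeusz, and Halina — each takes 1/10.
Deceased: Franciszka. That 1/10 share is carried to generation 3.
At generation 3 (Jolanta, Bogdan, Czeslaw) there are 3 shares of (1/10)/3 = 1/30 each.
Living: Jolanta, Bogdan, and Czeslaw — each takes 1/30.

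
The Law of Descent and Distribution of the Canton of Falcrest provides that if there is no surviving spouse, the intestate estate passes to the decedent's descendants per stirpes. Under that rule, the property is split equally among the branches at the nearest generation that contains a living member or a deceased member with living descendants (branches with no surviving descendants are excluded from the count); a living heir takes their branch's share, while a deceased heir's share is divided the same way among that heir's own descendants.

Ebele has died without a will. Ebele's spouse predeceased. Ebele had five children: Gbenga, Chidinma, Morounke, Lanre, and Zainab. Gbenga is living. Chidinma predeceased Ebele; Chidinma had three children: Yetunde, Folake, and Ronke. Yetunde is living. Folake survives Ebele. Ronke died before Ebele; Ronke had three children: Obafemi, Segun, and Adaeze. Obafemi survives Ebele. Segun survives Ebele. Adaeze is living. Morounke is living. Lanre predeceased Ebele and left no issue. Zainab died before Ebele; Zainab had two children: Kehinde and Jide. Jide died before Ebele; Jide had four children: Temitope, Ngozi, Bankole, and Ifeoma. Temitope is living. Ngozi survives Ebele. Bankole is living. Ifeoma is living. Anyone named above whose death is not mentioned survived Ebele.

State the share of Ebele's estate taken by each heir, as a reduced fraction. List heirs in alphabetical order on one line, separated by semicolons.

Adaeze 1/36; Bankole 1/32; Folake 1/12; Gbenga 1/4; Ifeoma 1/32; Kehinde 1/8; Morounke 1/4; Ngozi 1/32; Obafemi 1/36; Segun 1/36; Temitope 1/32; Yetunde 1/12

There is no surviving spouse, so the entire estate passes to Ebele's descendants per stirpes.
Lanre left no surviving issue, so that branch lapses and is disregarded.
The estate is divided into 4 equal shares of 1/4 among Gbenga, Chidinma, Morounke, Zainab.
Gbenga is living and takes 1/4.
Chidinma predeceased; the 1/4 allotted to Chidinma's branch passes to Chidinma's issue by representation.
The 1/4 is divided into 3 equal shares of 1/12 among Yetunde, Folake, Ronke.
Yetunde is living and takes 1/12.
Folake is living and takes 1/12.
Ronke predeceased; the 1/12 allotted to Ronke's branch passes to Ronke's issue by representation.
The 1/12 is divided into 3 equal shares of 1/36 among Obafemi, Segun, Adaeze.
Obafemi is living and takes 1/36.
Segun is living and takes 1/36.
Adaeze is living and takes 1/36.
Morounke is living and takes 1/4.
Zainab predeceased; the 1/4 allotted to Zainab's branch passes to Zainab's issue by representation.
The 1/4 is divided into 2 equal shares of 1/8 among Kehinde, Jide.
Kehinde is living and takes 1/8.
Jide predeceased; the 1/8 allotted to Jide's branch passes to Jide's issue by representation.
The 1/8 is divided into 4 equal shares of 1/32 among Temitope, Ngozi, Bankole, Ifeoma.
Temitope is living and takes 1/32.
Ngozi is living and takes 1/32.
Bankole is living and takes 1/32.
Ifeoma is living and takes 1/32.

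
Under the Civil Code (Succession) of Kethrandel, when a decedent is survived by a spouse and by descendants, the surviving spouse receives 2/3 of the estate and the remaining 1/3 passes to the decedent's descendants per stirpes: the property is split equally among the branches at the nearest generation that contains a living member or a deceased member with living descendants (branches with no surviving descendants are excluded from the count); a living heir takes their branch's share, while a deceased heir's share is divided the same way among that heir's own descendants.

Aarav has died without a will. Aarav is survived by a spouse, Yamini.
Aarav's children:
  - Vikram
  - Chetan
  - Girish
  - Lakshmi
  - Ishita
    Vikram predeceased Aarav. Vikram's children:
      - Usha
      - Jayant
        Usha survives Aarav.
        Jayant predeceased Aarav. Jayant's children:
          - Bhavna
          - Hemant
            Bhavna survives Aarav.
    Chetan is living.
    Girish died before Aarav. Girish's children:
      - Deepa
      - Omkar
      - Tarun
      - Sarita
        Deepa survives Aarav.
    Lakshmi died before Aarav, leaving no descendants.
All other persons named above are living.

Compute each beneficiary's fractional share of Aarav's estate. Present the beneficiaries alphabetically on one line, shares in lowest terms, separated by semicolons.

Bhavna 1/48; Chetan 1/12; Deepa 1/48; Hemant 1/48; Ishita 1/12; Omkar 1/48; Sarita 1/48; Tarun 1/48; Usha 1/24; Yamini 2/3

Yamini, as surviving spouse, takes 2/3.
The remaining 1/3 passes to Aarav's descendants per stirpes.
Lakshmi left no surviving issue, so that branch lapses and is disregarded.
The 1/3 is divided into 4 equal shares of 1/12 among Vikram, Chetan, Girish, Ishita.
Vikram predeceased; the 1/12 allotted to Vikram's branch passes to Vikram's issue by representation.
The 1/12 is divided into 2 equal shares of 1/24 among Usha, Jayant.
Usha is living and takes 1/24.
Jayant predeceased; the 1/24 allotted to Jayant's branch passes to Jayant's issue by representation.
The 1/24 is divided into 2 equal shares of 1/48 among Bhavna, Hemant.
Bhavna is living and takes 1/48.
Hemant is living and takes 1/48.
Chetan is living and takes 1/12.
Girish predeceased; the 1/12 allotted to Girish's branch passes to Girish's issue by representation.
The 1/12 is divided into 4 equal shares of 1/48 among Deepa, Omkar, Tarun, Sarita.
Deepa is living and takes 1/48.
Omkar is living and takes 1/48.
Tarun is living and takes 1/48.
Sarita is living and takes 1/48.
Ishita is living and takes 1/12.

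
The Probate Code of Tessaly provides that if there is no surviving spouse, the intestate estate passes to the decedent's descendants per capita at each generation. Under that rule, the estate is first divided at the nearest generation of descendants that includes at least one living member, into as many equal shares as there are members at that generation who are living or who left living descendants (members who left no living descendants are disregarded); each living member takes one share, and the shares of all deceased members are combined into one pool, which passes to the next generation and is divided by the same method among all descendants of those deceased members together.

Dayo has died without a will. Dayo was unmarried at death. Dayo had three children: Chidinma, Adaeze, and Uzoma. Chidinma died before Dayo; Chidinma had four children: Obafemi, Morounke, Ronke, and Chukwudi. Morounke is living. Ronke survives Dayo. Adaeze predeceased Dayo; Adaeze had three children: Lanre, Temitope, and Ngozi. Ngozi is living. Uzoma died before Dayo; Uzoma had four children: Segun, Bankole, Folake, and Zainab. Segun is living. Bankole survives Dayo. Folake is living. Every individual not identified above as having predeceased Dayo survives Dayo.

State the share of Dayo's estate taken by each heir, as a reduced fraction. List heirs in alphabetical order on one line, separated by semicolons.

Bankole 1/11; Chukwudi 1/11; Folake 1/11; Lanre 1/11; Morounke 1/11; Ngozi 1/11; Obafemi 1/11; Ronke 1/11; Segun 1/11; Temitope 1/11; Zainab 1/11

There is no surviving spouse, so the entire estate passes to Dayo's descendants per capita at each generation.
No one at generation 1 (Chidinma, Adaeze, Uzoma) is living; moving to the next generation.
At generation 2 (Obafemi, Morounke, Ronke, Chukwudi, Lanre, Temitope, Ngozi, Segun, Bankole, Folake, Zainab) there are 11 shares of (1)/11 = 1/11 each.
Living: Obafemi, Morounke, Ronke, Chukwudi, Lanre, Temitope, Ngozi, Segun, Bankole, Folake, and Zainab — each takes 1/11.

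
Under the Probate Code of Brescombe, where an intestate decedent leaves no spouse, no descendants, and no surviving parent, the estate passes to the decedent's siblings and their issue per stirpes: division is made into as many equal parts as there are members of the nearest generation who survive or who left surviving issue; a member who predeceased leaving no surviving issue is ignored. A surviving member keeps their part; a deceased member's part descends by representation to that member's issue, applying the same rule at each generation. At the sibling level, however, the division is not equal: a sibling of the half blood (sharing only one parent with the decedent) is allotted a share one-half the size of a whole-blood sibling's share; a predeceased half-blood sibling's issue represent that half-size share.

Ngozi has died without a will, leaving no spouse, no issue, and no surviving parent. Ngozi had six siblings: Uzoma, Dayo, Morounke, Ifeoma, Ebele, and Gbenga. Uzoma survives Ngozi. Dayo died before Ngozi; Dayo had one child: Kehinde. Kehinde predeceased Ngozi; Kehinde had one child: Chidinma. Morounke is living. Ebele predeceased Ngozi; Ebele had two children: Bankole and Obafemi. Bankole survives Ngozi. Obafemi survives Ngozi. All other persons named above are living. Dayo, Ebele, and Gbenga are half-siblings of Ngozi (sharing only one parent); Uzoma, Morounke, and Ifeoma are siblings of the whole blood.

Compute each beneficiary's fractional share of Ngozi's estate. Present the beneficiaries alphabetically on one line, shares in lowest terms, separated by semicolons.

No spouse, descendants, or parent survives, so the estate passes to Ngozi's siblings per stirpes.
Half-blood siblings count for one-half the weight of whole-blood siblings at the initial division.
Dividing 1 in proportion to weights (total weight 9/2): Uzoma (weight 1) → 2/9; Dayo (weight 1/2) → 1/9; Morounke (weight 1) → 2/9; Ifeoma (weight 1) → 2/9; Ebele (weight 1/2) → 1/9; Gbenga (weight 1/2) → 1/9.
Uzoma is living and takes 2/9.
Dayo predeceased; the 1/9 allotted to Dayo's branch passes to Dayo's issue by representation.
Kehinde's line is the sole branch at this level, so the full 1/9 passes to Kehinde's issue by representation.
Chidinma is the sole taker at this level and receives the full 1/9.
Morounke is living and takes 2/9.
Ifeoma is living and takes 2/9.
Ebele predeceased; the 1/9 allotted to Ebele's branch passes to Ebele's issue by representation.
The 1/9 is divided into 2 equal shares of 1/18 among Bankole, Obafemi.
Bankole is living and takes 1/18.
Obafemi is living and takes 1/18.
Gbenga is living and takes 1/9.

Bankole 1/18; Chidinma 1/9; Gbenga 1/9; Ifeoma 2/9; Morounke 2/9; Obafemi 1/18; Uzoma 2/9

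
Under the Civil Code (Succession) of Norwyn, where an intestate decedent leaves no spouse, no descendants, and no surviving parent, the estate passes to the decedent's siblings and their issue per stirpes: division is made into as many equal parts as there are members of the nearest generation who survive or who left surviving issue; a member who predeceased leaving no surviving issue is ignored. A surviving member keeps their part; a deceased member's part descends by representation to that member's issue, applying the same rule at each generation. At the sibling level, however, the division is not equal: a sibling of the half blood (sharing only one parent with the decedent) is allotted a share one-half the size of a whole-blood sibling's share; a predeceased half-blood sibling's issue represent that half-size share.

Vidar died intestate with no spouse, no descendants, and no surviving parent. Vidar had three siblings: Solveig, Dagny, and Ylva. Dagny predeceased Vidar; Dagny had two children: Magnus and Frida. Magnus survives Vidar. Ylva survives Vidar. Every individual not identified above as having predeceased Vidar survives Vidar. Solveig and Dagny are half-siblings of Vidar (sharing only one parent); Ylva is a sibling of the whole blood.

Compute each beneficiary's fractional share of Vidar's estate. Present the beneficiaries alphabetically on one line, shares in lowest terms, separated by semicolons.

Frida 1/8; Magnus 1/8; Solveig 1/4; Ylva 1/2

No spouse, descendants, or parent survives, so the estate passes to Vidar's siblings per stirpes.
Half-blood siblings count for one-half the weight of whole-blood siblings at the initial division.
Dividing 1 in proportion to weights (total weight 2): Solveig (weight 1/2) → 1/4; Dagny (weight 1/2) → 1/4; Ylva (weight 1) → 1/2.
Solveig is living and takes 1/4.
Dagny predeceased; the 1/4 allotted to Dagny's branch passes to Dagny's issue by representation.
The 1/4 is divided into 2 equal shares of 1/8 among Magnus, Frida.
Magnus is living and takes 1/8.
Frida is living and takes 1/8.
Ylva is living and takes 1/2.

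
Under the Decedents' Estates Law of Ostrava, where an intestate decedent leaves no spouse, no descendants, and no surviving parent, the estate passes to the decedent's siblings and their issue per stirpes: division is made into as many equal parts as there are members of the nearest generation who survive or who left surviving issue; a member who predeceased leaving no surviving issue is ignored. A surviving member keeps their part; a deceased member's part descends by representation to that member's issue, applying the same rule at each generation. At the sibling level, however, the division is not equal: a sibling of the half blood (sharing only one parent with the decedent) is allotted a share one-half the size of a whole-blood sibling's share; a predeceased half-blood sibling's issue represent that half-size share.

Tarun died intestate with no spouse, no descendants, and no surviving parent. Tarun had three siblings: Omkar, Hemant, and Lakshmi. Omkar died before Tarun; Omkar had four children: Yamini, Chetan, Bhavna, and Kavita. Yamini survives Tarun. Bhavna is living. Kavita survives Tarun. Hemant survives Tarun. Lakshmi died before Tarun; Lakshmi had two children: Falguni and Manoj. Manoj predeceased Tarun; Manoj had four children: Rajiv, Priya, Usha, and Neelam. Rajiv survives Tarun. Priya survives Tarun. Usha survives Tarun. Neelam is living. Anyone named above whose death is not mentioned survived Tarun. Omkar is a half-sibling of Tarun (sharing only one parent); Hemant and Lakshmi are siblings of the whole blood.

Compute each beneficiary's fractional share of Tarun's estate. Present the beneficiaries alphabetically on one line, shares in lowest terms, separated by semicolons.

Bhavna 1/20; Chetan 1/20; Falguni 1/5; Hemant 2/5; Kavita 1/20; Neelam 1/20; Priya 1/20; Rajiv 1/20; Usha 1/20; Yamini 1/20

No spouse, descendants, or parent survives, so the estate passes to Tarun's siblings per stirpes.
Half-blood siblings count for one-half the weight of whole-blood siblings at the initial division.
Dividing 1 in proportion to weights (total weight 5/2): Omkar (weight 1/2) → 1/5; Hemant (weight 1) → 2/5; Lakshmi (weight 1) → 2/5.
Omkar predeceased; the 1/5 allotted to Omkar's branch passes to Omkar's issue by representation.
The 1/5 is divided into 4 equal shares of 1/20 among Yamini, Chetan, Bhavna, Kavita.
Yamini is living and takes 1/20.
Chetan is living and takes 1/20.
Bhavna is living and takes 1/20.
Kavita is living and takes 1/20.
Hemant is living and takes 2/5.
Lakshmi predeceased; the 2/5 allotted to Lakshmi's branch passes to Lakshmi's issue by representation.
The 2/5 is divided into 2 equal shares of 1/5 among Falguni, Manoj.
Falguni is living and takes 1/5.
Manoj predeceased; the 1/5 allotted to Manoj's branch passes to Manoj's issue by representation.
The 1/5 is divided into 4 equal shares of 1/20 among Rajiv, Priya, Usha, Neelam.
Rajiv is living and takes 1/20.
Priya is living and takes 1/20.
Usha is living and takes 1/20.
Neelam is living and takes 1/20.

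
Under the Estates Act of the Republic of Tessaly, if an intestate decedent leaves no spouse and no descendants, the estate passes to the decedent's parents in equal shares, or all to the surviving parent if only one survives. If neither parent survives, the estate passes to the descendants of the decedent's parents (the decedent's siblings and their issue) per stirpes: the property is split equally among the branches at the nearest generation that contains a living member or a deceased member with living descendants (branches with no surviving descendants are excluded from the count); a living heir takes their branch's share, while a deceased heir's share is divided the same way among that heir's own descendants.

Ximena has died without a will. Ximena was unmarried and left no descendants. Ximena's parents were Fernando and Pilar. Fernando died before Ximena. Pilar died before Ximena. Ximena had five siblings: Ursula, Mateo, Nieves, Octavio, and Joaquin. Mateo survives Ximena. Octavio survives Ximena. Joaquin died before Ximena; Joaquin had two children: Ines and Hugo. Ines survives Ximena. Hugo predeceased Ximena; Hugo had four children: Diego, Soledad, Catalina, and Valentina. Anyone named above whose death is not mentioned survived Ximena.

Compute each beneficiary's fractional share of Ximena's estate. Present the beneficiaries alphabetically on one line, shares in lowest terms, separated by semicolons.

Catalina 1/40; Diego 1/40; Ines 1/10; Mateo 1/5; Nieves 1/5; Octavio 1/5; Soledad 1/40; Ursula 1/5; Valentina 1/40

Neither parent survives and there are no descendants, so the estate passes to Ximena's siblings and their issue per stirpes.
The estate is divided into 5 equal shares of 1/5 among Ursula, Mateo, Nieves, Octavio, Joaquin.
Ursula is living and takes 1/5.
Mateo is living and takes 1/5.
Nieves is living and takes 1/5.
Octavio is living and takes 1/5.
Joaquin predeceased; the 1/5 allotted to Joaquin's branch passes to Joaquin's issue by representation.
The 1/5 is divided into 2 equal shares of 1/10 among Ines, Hugo.
Ines is living and takes 1/10.
Hugo predeceased; the 1/10 allotted to Hugo's branch passes to Hugo's issue by representation.
The 1/10 is divided into 4 equal shares of 1/40 among Diego, Soledad, Catalina, Valentina.
Diego is living and takes 1/40.
Soledad is living and takes 1/40.
Catalina is living and takes 1/40.
Valentina is living and takes 1/40.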